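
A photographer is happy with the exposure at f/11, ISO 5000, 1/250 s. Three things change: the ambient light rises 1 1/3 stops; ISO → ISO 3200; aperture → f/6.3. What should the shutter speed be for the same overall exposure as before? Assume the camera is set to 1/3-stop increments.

Scene light: 1 1/3 stops brighter.
ISO: 5000 → 4000 → 3200 — 2/3 stop lower (darker).
Aperture: f/11 → f/10 → f/9 → f/8 → f/7.1 → f/6.3 — 1 2/3 stops wider (brighter).
Net so far: 2 1/3 stops brighter. Shutter speed: 1/250 → 1/320 → 1/400 → 1/500 → 1/640 → 1/800 → 1/1000 → 1/1250.

1/1250s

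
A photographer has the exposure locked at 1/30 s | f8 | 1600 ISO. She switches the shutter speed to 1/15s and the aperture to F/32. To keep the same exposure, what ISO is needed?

ISO 12800

Shutter speed: 1/30 → 1/15 — 1 stop longer (brighter).
Aperture: f/8 → f/11 → f/16 → f/22 → f/32 — 4 stops stopped down (darker).
Net change so far: 3 stops darker. Offset with the ISO: 1600 → 3200 → 6400 → 12800.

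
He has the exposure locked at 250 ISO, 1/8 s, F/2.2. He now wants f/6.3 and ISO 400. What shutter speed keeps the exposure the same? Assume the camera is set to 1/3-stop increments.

0.6 s

Aperture: f/2.2 → f/2.5 → f/2.8 → f/3.2 → f/3.5 → f/4 → f/4.5 → f/5 → f/5.6 → f/6.3 — 3 stops smaller aperture (darker).
ISO: 250 → 320 → 400 — 2/3 stop raised (brighter).
Net change so far: 2 1/3 stops darker. Offset with the shutter speed: 1/8 → 1/6 → 1/5 → 1/4 → 0.3 → 0.4 → 0.5 → 0.6.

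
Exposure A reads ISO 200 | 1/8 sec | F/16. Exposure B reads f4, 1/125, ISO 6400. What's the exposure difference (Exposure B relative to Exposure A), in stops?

Aperture: f/16 → f/11 → f/8 → f/5.6 → f/4 — 4 stops opened up (brighter).
Shutter speed: 1/8 → 1/15 → 1/30 → 1/60 → 1/125 — 4 stops faster (darker).
ISO: 200 → 400 → 800 → 1600 → 3200 → 6400 — 5 stops higher (brighter).
Net: +4 −4 +5 = +5 stops.

5 stops brighter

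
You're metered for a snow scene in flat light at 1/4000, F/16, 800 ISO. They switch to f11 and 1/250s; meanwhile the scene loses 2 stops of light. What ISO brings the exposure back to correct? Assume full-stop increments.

Scene light: 2 stops darker.
Aperture: f/16 → f/11 — 1 stop larger aperture (brighter).
Shutter speed: 1/4000 → 1/2000 → 1/1000 → 1/500 → 1/250 — 4 stops slower (brighter).
Net so far: 3 stops brighter. ISO: 800 → 400 → 200 → 100.

ISO 100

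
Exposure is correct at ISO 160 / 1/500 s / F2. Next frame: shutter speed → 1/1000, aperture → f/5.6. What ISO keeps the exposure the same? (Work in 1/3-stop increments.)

Shutter speed: 1/500 → 1/640 → 1/800 → 1/1000 — 1 stop faster (darker).
Aperture: f/2 → f/2.2 → f/2.5 → f/2.8 → f/3.2 → f/3.5 → f/4 → f/4.5 → f/5 → f/5.6 — 3 stops smaller aperture (darker).
Net change so far: 4 stops darker. Offset with the ISO: 160 → 200 → 250 → 320 → 400 → 500 → 640 → 800 → 1000 → 1250 → 1600 → 2000 → 2500.

ISO 2500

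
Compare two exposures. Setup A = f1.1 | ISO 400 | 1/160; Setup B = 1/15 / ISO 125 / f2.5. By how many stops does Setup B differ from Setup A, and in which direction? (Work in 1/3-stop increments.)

2/3 stop darker

Aperture: f/1.1 → f/1.2 → f/1.4 → f/1.6 → f/1.8 → f/2 → f/2.2 → f/2.5 — 2 1/3 stops narrower (darker).
Shutter speed: 1/160 → 1/125 → 1/100 → 1/80 → 1/60 → 1/50 → 1/40 → 1/30 → 1/25 → 1/20 → 1/15 — 3 1/3 stops longer (brighter).
ISO: 400 → 320 → 250 → 200 → 160 → 125 — 1 2/3 stops dropped (darker).
Net: −2 1/3 +3 1/3 −1 2/3 = −2/3 stops.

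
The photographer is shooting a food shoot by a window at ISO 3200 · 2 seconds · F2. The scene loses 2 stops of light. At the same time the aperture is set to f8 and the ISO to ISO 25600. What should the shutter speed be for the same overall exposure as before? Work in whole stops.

15 s

Scene light: 2 stops darker.
Aperture: f/2 → f/2.8 → f/4 → f/5.6 → f/8 — 4 stops smaller aperture (darker).
ISO: 3200 → 6400 → 12800 → 25600 — 3 stops higher (brighter).
Net so far: 3 stops darker. Shutter speed: 2 → 4 → 8 → 15.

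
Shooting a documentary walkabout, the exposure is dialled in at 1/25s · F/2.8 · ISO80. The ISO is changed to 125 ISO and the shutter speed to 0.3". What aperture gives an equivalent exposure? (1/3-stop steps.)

f/10

ISO: 80 → 100 → 125 — 2/3 stop higher (brighter).
Shutter speed: 1/25 → 1/20 → 1/15 → 1/13 → 1/10 → 1/8 → 1/6 → 1/5 → 1/4 → 0.3 — 3 stops slower (brighter).
Net change so far: 3 2/3 stops brighter. Offset with the aperture: f/2.8 → f/3.2 → f/3.5 → f/4 → f/4.5 → f/5 → f/5.6 → f/6.3 → f/7.1 → f/8 → f/9 → f/10.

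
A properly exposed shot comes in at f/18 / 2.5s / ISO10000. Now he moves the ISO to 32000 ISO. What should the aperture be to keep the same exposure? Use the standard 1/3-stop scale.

ISO: 10000 → 12800 → 16000 → 20000 → 25600 → 32000 — 1 2/3 stops higher (brighter).
Need 1 2/3 stops darker from the aperture: f/18 → f/20 → f/22 → f/25 → f/29 → f/32.

f/32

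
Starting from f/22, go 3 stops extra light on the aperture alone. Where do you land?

Aperture: f/22 → f/16 → f/11 → f/8 — 3 stops larger aperture (brighter).

f/8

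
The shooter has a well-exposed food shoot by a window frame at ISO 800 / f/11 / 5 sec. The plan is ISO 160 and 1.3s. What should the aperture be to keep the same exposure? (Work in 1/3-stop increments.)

ISO: 800 → 640 → 500 → 400 → 320 → 250 → 200 → 160 — 2 1/3 stops dropped (darker).
Shutter speed: 5 → 4 → 3.2 → 2.5 → 2 → 1.6 → 1.3 — 2 stops faster (darker).
Net change so far: 4 1/3 stops darker. Offset with the aperture: f/11 → f/10 → f/9 → f/8 → f/7.1 → f/6.3 → f/5.6 → f/5 → f/4.5 → f/4 → f/3.5 → f/3.2 → f/2.8 → f/2.5.

f/2.5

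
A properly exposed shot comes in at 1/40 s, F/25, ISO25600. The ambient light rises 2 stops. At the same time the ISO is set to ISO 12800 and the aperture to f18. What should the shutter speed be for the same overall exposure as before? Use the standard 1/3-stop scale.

1/160s

Scene light: 2 stops brighter.
ISO: 25600 → 20000 → 16000 → 12800 — 1 stop dropped (darker).
Aperture: f/25 → f/22 → f/20 → f/18 — 1 stop wider (brighter).
Net so far: 2 stops brighter. Shutter speed: 1/40 → 1/50 → 1/60 → 1/80 → 1/100 → 1/125 → 1/160.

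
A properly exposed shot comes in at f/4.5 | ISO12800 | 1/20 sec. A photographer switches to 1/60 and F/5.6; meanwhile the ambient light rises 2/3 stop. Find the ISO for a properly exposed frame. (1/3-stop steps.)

ISO 40000

Scene light: 2/3 stop brighter.
Shutter speed: 1/20 → 1/25 → 1/30 → 1/40 → 1/50 → 1/60 — 1 2/3 stops shorter (darker).
Aperture: f/4.5 → f/5 → f/5.6 — 2/3 stop narrower (darker).
Net so far: 1 2/3 stops darker. ISO: 12800 → 16000 → 20000 → 25600 → 32000 → 40000.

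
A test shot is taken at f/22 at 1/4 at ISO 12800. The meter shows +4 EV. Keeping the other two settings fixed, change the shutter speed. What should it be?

1/60s

Overexposed by 4 stops → need 4 stops darker.
Shutter speed: 1/4 → 1/8 → 1/15 → 1/30 → 1/60.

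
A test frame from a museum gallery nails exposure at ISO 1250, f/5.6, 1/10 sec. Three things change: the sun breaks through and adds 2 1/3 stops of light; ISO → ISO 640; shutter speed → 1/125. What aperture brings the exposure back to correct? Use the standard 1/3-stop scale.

Scene light: 2 1/3 stops brighter.
ISO: 1250 → 1000 → 800 → 640 — 1 stop lower (darker).
Shutter speed: 1/10 → 1/13 → 1/15 → 1/20 → 1/25 → 1/30 → 1/40 → 1/50 → 1/60 → 1/80 → 1/100 → 1/125 — 3 2/3 stops faster (darker).
Net so far: 2 1/3 stops darker. Aperture: f/5.6 → f/5 → f/4.5 → f/4 → f/3.5 → f/3.2 → f/2.8 → f/2.5.

f/2.5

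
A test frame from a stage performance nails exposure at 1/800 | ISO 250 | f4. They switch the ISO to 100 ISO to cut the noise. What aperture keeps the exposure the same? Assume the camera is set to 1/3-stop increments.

ISO: 250 → 200 → 160 → 125 → 100 — 1 1/3 stops dropped (darker).
Need 1 1/3 stops brighter from the aperture: f/4 → f/3.5 → f/3.2 → f/2.8 → f/2.5.

f/2.5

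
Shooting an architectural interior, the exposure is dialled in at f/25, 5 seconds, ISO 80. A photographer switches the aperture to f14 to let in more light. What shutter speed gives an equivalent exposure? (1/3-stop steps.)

1.6 s

Aperture: f/25 → f/22 → f/20 → f/18 → f/16 → f/14 — 1 2/3 stops larger aperture (brighter).
Need 1 2/3 stops darker from the shutter speed: 5 → 4 → 3.2 → 2.5 → 2 → 1.6.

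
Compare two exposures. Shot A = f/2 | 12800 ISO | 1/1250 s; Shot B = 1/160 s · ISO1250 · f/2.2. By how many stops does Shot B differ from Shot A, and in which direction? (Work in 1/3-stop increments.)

Aperture: f/2 → f/2.2 — 1/3 stop stopped down (darker).
Shutter speed: 1/1250 → 1/1000 → 1/800 → 1/640 → 1/500 → 1/400 → 1/320 → 1/250 → 1/200 → 1/160 — 3 stops longer (brighter).
ISO: 12800 → 10000 → 8000 → 6400 → 5000 → 4000 → 3200 → 2500 → 2000 → 1600 → 1250 — 3 1/3 stops lower (darker).
Net: −1/3 +3 −3 1/3 = −2/3 stops.

2/3 stop darker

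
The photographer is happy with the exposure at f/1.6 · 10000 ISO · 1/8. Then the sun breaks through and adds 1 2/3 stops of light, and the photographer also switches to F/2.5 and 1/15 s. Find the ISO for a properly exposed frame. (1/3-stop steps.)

Scene light: 1 2/3 stops brighter.
Aperture: f/1.6 → f/1.8 → f/2 → f/2.2 → f/2.5 — 1 1/3 stops narrower (darker).
Shutter speed: 1/8 → 1/10 → 1/13 → 1/15 — 1 stop faster (darker).
Net so far: 2/3 stop darker. ISO: 10000 → 12800 → 16000.

ISO 16000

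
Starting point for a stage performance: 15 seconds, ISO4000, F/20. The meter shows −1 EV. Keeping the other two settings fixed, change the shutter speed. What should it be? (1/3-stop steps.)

30 s

Underexposed by 1 stop → need 1 stop brighter.
Shutter speed: 15 → 20 → 25 → 30.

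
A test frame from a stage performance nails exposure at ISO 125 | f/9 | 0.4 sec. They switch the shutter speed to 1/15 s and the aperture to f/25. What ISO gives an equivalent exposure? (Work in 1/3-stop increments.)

ISO 6400

Shutter speed: 0.4 → 0.3 → 1/4 → 1/5 → 1/6 → 1/8 → 1/10 → 1/13 → 1/15 — 2 2/3 stops shorter (darker).
Aperture: f/9 → f/10 → f/11 → f/13 → f/14 → f/16 → f/18 → f/20 → f/22 → f/25 — 3 stops stopped down (darker).
Net change so far: 5 2/3 stops darker. Offset with the ISO: 125 → 160 → 200 → 250 → 320 → 400 → 500 → 640 → 800 → 1000 → 1250 → 1600 → 2000 → 2500 → 3200 → 4000 → 5000 → 6400.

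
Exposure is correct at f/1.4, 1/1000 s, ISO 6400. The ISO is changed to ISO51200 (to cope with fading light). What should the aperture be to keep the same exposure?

f/4

ISO: 6400 → 12800 → 25600 → 51200 — 3 stops higher (brighter).
Need 3 stops darker from the aperture: f/1.4 → f/2 → f/2.8 → f/4.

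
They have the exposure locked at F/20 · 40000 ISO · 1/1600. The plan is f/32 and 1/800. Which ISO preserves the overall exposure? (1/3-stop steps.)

Aperture: f/20 → f/22 → f/25 → f/29 → f/32 — 1 1/3 stops smaller aperture (darker).
Shutter speed: 1/1600 → 1/1250 → 1/1000 → 1/800 — 1 stop longer (brighter).
Net change so far: 1/3 stop darker. Offset with the ISO: 40000 → 51200.

ISO 51200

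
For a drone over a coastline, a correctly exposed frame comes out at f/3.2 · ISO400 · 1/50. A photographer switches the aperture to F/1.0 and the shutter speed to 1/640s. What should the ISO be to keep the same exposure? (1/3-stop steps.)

Aperture: f/3.2 → f/2.8 → f/2.5 → f/2.2 → f/2 → f/1.8 → f/1.6 → f/1.4 → f/1.2 → f/1.1 → f/1.0 — 3 1/3 stops opened up (brighter).
Shutter speed: 1/50 → 1/60 → 1/80 → 1/100 → 1/125 → 1/160 → 1/200 → 1/250 → 1/320 → 1/400 → 1/500 → 1/640 — 3 2/3 stops faster (darker).
Net change so far: 1/3 stop darker. Offset with the ISO: 400 → 500.

ISO 500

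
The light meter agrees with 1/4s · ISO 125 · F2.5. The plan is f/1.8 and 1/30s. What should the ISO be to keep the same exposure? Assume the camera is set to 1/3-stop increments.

ISO 500

Aperture: f/2.5 → f/2.2 → f/2 → f/1.8 — 1 stop wider (brighter).
Shutter speed: 1/4 → 1/5 → 1/6 → 1/8 → 1/10 → 1/13 → 1/15 → 1/20 → 1/25 → 1/30 — 3 stops shorter (darker).
Net change so far: 2 stops darker. Offset with the ISO: 125 → 160 → 200 → 250 → 320 → 400 → 500.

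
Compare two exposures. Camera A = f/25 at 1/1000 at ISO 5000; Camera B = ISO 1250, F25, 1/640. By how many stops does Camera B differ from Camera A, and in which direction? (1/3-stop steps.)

1 1/3 stops darker

Aperture: unchanged.
Shutter speed: 1/1000 → 1/800 → 1/640 — 2/3 stop slower (brighter).
ISO: 5000 → 4000 → 3200 → 2500 → 2000 → 1600 → 1250 — 2 stops lower (darker).
Net: +2/3 −2 = −1 1/3 stops.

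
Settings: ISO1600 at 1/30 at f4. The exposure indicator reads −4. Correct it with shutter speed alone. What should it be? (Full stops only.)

1/2s

Underexposed by 4 stops → need 4 stops brighter.
Shutter speed: 1/30 → 1/15 → 1/8 → 1/4 → 1/2.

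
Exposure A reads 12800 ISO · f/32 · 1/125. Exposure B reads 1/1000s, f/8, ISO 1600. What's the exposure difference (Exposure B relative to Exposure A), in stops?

Aperture: f/32 → f/22 → f/16 → f/11 → f/8 — 4 stops larger aperture (brighter).
Shutter speed: 1/125 → 1/250 → 1/500 → 1/1000 — 3 stops faster (darker).
ISO: 12800 → 6400 → 3200 → 1600 — 3 stops lower (darker).
Net: +4 −3 −3 = −2 stops.

2 stops darker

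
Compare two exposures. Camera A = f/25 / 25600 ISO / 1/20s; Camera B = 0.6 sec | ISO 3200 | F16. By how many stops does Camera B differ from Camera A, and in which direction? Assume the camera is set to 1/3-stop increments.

Aperture: f/25 → f/22 → f/20 → f/18 → f/16 — 1 1/3 stops opened up (brighter).
Shutter speed: 1/20 → 1/15 → 1/13 → 1/10 → 1/8 → 1/6 → 1/5 → 1/4 → 0.3 → 0.4 → 0.5 → 0.6 — 3 2/3 stops slower (brighter).
ISO: 25600 → 20000 → 16000 → 12800 → 10000 → 8000 → 6400 → 5000 → 4000 → 3200 — 3 stops dropped (darker).
Net: +1 1/3 +3 2/3 −3 = +2 stops.

2 stops brighter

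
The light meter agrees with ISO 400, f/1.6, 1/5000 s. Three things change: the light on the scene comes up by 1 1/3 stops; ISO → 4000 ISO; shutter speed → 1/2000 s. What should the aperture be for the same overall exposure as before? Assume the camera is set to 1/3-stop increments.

f/13

Scene light: 1 1/3 stops brighter.
ISO: 400 → 500 → 640 → 800 → 1000 → 1250 → 1600 → 2000 → 2500 → 3200 → 4000 — 3 1/3 stops higher (brighter).
Shutter speed: 1/5000 → 1/4000 → 1/3200 → 1/2500 → 1/2000 — 1 1/3 stops slower (brighter).
Net so far: 6 stops brighter. Aperture: f/1.6 → f/1.8 → f/2 → f/2.2 → f/2.5 → f/2.8 → f/3.2 → f/3.5 → f/4 → f/4.5 → f/5 → f/5.6 → f/6.3 → f/7.1 → f/8 → f/9 → f/10 → f/11 → f/13.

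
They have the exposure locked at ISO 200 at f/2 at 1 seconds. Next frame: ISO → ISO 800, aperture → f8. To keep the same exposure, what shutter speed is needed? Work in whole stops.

4 s

ISO: 200 → 400 → 800 — 2 stops raised (brighter).
Aperture: f/2 → f/2.8 → f/4 → f/5.6 → f/8 — 4 stops narrower (darker).
Net change so far: 2 stops darker. Offset with the shutter speed: 1 → 2 → 4.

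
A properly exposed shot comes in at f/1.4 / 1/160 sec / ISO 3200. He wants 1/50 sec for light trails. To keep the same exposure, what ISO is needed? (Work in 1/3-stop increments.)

Shutter speed: 1/160 → 1/125 → 1/100 → 1/80 → 1/60 → 1/50 — 1 2/3 stops slower (brighter).
Need 1 2/3 stops darker from the ISO: 3200 → 2500 → 2000 → 1600 → 1250 → 1000.

ISO 1000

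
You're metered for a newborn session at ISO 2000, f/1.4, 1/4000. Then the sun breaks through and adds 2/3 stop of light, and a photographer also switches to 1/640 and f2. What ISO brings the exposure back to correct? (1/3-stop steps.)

Scene light: 2/3 stop brighter.
Shutter speed: 1/4000 → 1/3200 → 1/2500 → 1/2000 → 1/1600 → 1/1250 → 1/1000 → 1/800 → 1/640 — 2 2/3 stops longer (brighter).
Aperture: f/1.4 → f/1.6 → f/1.8 → f/2 — 1 stop narrower (darker).
Net so far: 2 1/3 stops brighter. ISO: 2000 → 1600 → 1250 → 1000 → 800 → 640 → 500 → 400.

ISO 400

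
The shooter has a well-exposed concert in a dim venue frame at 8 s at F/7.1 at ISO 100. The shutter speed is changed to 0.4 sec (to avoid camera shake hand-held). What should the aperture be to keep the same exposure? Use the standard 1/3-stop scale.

Shutter speed: 8 → 6 → 5 → 4 → 3.2 → 2.5 → 2 → 1.6 → 1.3 → 1 → 0.8 → 0.6 → 0.5 → 0.4 — 4 1/3 stops shorter (darker).
Need 4 1/3 stops brighter from the aperture: f/7.1 → f/6.3 → f/5.6 → f/5 → f/4.5 → f/4 → f/3.5 → f/3.2 → f/2.8 → f/2.5 → f/2.2 → f/2 → f/1.8 → f/1.6.

f/1.6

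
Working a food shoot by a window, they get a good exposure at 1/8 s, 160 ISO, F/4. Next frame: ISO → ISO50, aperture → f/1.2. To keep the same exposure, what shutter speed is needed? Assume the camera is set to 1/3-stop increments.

ISO: 160 → 125 → 100 → 80 → 64 → 50 — 1 2/3 stops dropped (darker).
Aperture: f/4 → f/3.5 → f/3.2 → f/2.8 → f/2.5 → f/2.2 → f/2 → f/1.8 → f/1.6 → f/1.4 → f/1.2 — 3 1/3 stops wider (brighter).
Net change so far: 1 2/3 stops brighter. Offset with the shutter speed: 1/8 → 1/10 → 1/13 → 1/15 → 1/20 → 1/25.

1/25s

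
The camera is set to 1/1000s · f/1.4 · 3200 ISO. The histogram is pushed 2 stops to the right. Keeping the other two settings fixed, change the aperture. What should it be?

f/2.8

Overexposed by 2 stops → need 2 stops darker.
Aperture: f/1.4 → f/2 → f/2.8.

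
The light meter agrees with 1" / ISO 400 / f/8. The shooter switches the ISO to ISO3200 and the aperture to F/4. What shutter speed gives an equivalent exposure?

ISO: 400 → 800 → 1600 → 3200 — 3 stops raised (brighter).
Aperture: f/8 → f/5.6 → f/4 — 2 stops wider (brighter).
Net change so far: 5 stops brighter. Offset with the shutter speed: 1 → 1/2 → 1/4 → 1/8 → 1/15 → 1/30.

1/30s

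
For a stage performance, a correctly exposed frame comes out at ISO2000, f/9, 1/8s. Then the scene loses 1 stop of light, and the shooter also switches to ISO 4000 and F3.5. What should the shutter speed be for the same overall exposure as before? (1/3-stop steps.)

Scene light: 1 stop darker.
ISO: 2000 → 2500 → 3200 → 4000 — 1 stop raised (brighter).
Aperture: f/9 → f/8 → f/7.1 → f/6.3 → f/5.6 → f/5 → f/4.5 → f/4 → f/3.5 — 2 2/3 stops larger aperture (brighter).
Net so far: 2 2/3 stops brighter. Shutter speed: 1/8 → 1/10 → 1/13 → 1/15 → 1/20 → 1/25 → 1/30 → 1/40 → 1/50.

1/50s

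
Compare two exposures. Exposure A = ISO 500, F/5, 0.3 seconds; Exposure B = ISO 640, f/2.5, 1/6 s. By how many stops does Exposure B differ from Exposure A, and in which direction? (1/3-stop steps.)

1 1/3 stops brighter

Aperture: f/5 → f/4.5 → f/4 → f/3.5 → f/3.2 → f/2.8 → f/2.5 — 2 stops larger aperture (brighter).
Shutter speed: 0.3 → 1/4 → 1/5 → 1/6 — 1 stop faster (darker).
ISO: 500 → 640 — 1/3 stop higher (brighter).
Net: +2 −1 +1/3 = +1 1/3 stops.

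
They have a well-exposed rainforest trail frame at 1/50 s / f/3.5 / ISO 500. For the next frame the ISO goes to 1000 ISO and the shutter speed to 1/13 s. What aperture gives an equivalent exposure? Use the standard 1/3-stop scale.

ISO: 500 → 640 → 800 → 1000 — 1 stop raised (brighter).
Shutter speed: 1/50 → 1/40 → 1/30 → 1/25 → 1/20 → 1/15 → 1/13 — 2 stops slower (brighter).
Net change so far: 3 stops brighter. Offset with the aperture: f/3.5 → f/4 → f/4.5 → f/5 → f/5.6 → f/6.3 → f/7.1 → f/8 → f/9 → f/10.

f/10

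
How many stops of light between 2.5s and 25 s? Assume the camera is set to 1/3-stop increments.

3 1/3 stops

2.5 → 3.2 → 4 → 5 → 6 → 8 → 10 → 13 → 15 → 20 → 25 — count the steps: 10 third-stops = 3 1/3 stops.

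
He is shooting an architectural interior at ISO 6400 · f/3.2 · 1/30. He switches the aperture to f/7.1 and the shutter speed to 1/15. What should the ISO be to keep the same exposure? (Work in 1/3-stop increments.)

ISO 16000

Aperture: f/3.2 → f/3.5 → f/4 → f/4.5 → f/5 → f/5.6 → f/6.3 → f/7.1 — 2 1/3 stops narrower (darker).
Shutter speed: 1/30 → 1/25 → 1/20 → 1/15 — 1 stop longer (brighter).
Net change so far: 1 1/3 stops darker. Offset with the ISO: 6400 → 8000 → 10000 → 12800 → 16000.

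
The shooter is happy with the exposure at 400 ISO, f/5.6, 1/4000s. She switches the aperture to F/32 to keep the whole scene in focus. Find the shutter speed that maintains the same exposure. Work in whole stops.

Aperture: f/5.6 → f/8 → f/11 → f/16 → f/22 → f/32 — 5 stops smaller aperture (darker).
Need 5 stops brighter from the shutter speed: 1/4000 → 1/2000 → 1/1000 → 1/500 → 1/250 → 1/125.

1/125s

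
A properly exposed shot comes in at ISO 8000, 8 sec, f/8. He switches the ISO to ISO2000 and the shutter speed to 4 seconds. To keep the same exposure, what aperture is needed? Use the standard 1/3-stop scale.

f/2.8

ISO: 8000 → 6400 → 5000 → 4000 → 3200 → 2500 → 2000 — 2 stops dropped (darker).
Shutter speed: 8 → 6 → 5 → 4 — 1 stop shorter (darker).
Net change so far: 3 stops darker. Offset with the aperture: f/8 → f/7.1 → f/6.3 → f/5.6 → f/5 → f/4.5 → f/4 → f/3.5 → f/3.2 → f/2.8.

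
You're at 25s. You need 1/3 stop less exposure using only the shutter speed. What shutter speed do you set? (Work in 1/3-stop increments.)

20 s

Shutter speed: 25 → 20 — 1/3 stop shorter (darker).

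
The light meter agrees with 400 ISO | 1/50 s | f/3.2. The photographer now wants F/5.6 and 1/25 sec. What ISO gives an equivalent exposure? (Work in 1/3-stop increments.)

Aperture: f/3.2 → f/3.5 → f/4 → f/4.5 → f/5 → f/5.6 — 1 2/3 stops narrower (darker).
Shutter speed: 1/50 → 1/40 → 1/30 → 1/25 — 1 stop longer (brighter).
Net change so far: 2/3 stop darker. Offset with the ISO: 400 → 500 → 640.

ISO 640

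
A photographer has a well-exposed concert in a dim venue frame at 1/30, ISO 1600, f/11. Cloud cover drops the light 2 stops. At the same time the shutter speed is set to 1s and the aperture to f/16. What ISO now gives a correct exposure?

ISO 400

Scene light: 2 stops darker.
Shutter speed: 1/30 → 1/15 → 1/8 → 1/4 → 1/2 → 1 — 5 stops longer (brighter).
Aperture: f/11 → f/16 — 1 stop smaller aperture (darker).
Net so far: 2 stops brighter. ISO: 1600 → 800 → 400.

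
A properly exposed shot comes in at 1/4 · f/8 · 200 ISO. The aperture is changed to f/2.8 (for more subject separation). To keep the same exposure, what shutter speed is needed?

1/30s

Aperture: f/8 → f/5.6 → f/4 → f/2.8 — 3 stops larger aperture (brighter).
Need 3 stops darker from the shutter speed: 1/4 → 1/8 → 1/15 → 1/30.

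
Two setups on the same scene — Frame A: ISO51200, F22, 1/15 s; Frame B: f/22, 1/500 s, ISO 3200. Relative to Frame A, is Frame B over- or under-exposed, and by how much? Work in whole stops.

Aperture: unchanged.
Shutter speed: 1/15 → 1/30 → 1/60 → 1/125 → 1/250 → 1/500 — 5 stops shorter (darker).
ISO: 51200 → 25600 → 12800 → 6400 → 3200 — 4 stops dropped (darker).
Net: −5 −4 = −9 stops.

9 stops darker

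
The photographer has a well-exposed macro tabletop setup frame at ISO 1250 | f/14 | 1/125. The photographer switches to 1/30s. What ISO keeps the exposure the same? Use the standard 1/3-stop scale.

ISO 320

Shutter speed: 1/125 → 1/100 → 1/80 → 1/60 → 1/50 → 1/40 → 1/30 — 2 stops longer (brighter).
Need 2 stops darker from the ISO: 1250 → 1000 → 800 → 640 → 500 → 400 → 320.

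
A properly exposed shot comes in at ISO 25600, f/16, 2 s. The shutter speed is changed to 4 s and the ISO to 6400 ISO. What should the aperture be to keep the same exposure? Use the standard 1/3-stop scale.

f/11

Shutter speed: 2 → 2.5 → 3.2 → 4 — 1 stop longer (brighter).
ISO: 25600 → 20000 → 16000 → 12800 → 10000 → 8000 → 6400 — 2 stops lower (darker).
Net change so far: 1 stop darker. Offset with the aperture: f/16 → f/14 → f/13 → f/11.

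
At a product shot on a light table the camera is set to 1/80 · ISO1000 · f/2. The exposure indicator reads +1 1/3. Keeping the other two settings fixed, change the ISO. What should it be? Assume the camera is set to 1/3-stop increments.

Overexposed by 1 1/3 stops → need 1 1/3 stops darker.
ISO: 1000 → 800 → 640 → 500 → 400.

ISO 400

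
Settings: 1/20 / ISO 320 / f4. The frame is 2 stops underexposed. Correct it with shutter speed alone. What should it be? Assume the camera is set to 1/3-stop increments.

Underexposed by 2 stops → need 2 stops brighter.
Shutter speed: 1/20 → 1/15 → 1/13 → 1/10 → 1/8 → 1/6 → 1/5.

1/5s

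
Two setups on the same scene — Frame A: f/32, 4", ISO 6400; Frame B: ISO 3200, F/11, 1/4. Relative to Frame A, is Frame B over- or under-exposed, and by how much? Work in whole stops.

Aperture: f/32 → f/22 → f/16 → f/11 — 3 stops larger aperture (brighter).
Shutter speed: 4 → 2 → 1 → 1/2 → 1/4 — 4 stops faster (darker).
ISO: 6400 → 3200 — 1 stop dropped (darker).
Net: +3 −4 −1 = −2 stops.

2 stops darker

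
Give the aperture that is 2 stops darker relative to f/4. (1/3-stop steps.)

f/8

Aperture: f/4 → f/4.5 → f/5 → f/5.6 → f/6.3 → f/7.1 → f/8 — 2 stops smaller aperture (darker).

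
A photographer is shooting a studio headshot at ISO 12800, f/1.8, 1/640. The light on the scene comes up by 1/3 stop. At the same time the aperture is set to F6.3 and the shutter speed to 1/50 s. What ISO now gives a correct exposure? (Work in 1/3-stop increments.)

Scene light: 1/3 stop brighter.
Aperture: f/1.8 → f/2 → f/2.2 → f/2.5 → f/2.8 → f/3.2 → f/3.5 → f/4 → f/4.5 → f/5 → f/5.6 → f/6.3 — 3 2/3 stops narrower (darker).
Shutter speed: 1/640 → 1/500 → 1/400 → 1/320 → 1/250 → 1/200 → 1/160 → 1/125 → 1/100 → 1/80 → 1/60 → 1/50 — 3 2/3 stops longer (brighter).
Net so far: 1/3 stop brighter. ISO: 12800 → 10000.

ISO 10000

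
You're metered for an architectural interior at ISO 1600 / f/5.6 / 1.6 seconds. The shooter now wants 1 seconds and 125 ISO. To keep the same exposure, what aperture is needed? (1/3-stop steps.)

Shutter speed: 1.6 → 1.3 → 1 — 2/3 stop faster (darker).
ISO: 1600 → 1250 → 1000 → 800 → 640 → 500 → 400 → 320 → 250 → 200 → 160 → 125 — 3 2/3 stops dropped (darker).
Net change so far: 4 1/3 stops darker. Offset with the aperture: f/5.6 → f/5 → f/4.5 → f/4 → f/3.5 → f/3.2 → f/2.8 → f/2.5 → f/2.2 → f/2 → f/1.8 → f/1.6 → f/1.4 → f/1.2.

f/1.2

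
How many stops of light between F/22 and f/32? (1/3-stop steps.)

1 stop

f/22 → f/25 → f/29 → f/32 — count the steps: 3 third-stops = 1 stop.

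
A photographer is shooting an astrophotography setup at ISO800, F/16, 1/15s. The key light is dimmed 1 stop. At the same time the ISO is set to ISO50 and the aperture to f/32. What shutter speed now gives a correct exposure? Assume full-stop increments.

Scene light: 1 stop darker.
ISO: 800 → 400 → 200 → 100 → 50 — 4 stops dropped (darker).
Aperture: f/16 → f/22 → f/32 — 2 stops narrower (darker).
Net so far: 7 stops darker. Shutter speed: 1/15 → 1/8 → 1/4 → 1/2 → 1 → 2 → 4 → 8.

8 s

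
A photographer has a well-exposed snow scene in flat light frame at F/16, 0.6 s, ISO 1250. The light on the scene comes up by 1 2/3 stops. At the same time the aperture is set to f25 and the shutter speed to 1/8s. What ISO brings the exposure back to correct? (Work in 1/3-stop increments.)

Scene light: 1 2/3 stops brighter.
Aperture: f/16 → f/18 → f/20 → f/22 → f/25 — 1 1/3 stops narrower (darker).
Shutter speed: 0.6 → 0.5 → 0.4 → 0.3 → 1/4 → 1/5 → 1/6 → 1/8 — 2 1/3 stops shorter (darker).
Net so far: 2 stops darker. ISO: 1250 → 1600 → 2000 → 2500 → 3200 → 4000 → 5000.

ISO 5000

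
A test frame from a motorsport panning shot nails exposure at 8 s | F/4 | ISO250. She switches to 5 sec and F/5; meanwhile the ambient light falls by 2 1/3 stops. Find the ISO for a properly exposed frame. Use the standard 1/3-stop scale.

ISO 3200

Scene light: 2 1/3 stops darker.
Shutter speed: 8 → 6 → 5 — 2/3 stop shorter (darker).
Aperture: f/4 → f/4.5 → f/5 — 2/3 stop smaller aperture (darker).
Net so far: 3 2/3 stops darker. ISO: 250 → 320 → 400 → 500 → 640 → 800 → 1000 → 1250 → 1600 → 2000 → 2500 → 3200.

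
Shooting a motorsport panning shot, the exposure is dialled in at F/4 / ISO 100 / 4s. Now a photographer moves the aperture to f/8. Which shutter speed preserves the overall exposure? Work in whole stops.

Aperture: f/4 → f/5.6 → f/8 — 2 stops narrower (darker).
Need 2 stops brighter from the shutter speed: 4 → 8 → 15.

15 s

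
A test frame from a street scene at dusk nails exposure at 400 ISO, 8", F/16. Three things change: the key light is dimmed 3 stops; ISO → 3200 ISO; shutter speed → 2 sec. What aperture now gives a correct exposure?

Scene light: 3 stops darker.
ISO: 400 → 800 → 1600 → 3200 — 3 stops higher (brighter).
Shutter speed: 8 → 4 → 2 — 2 stops faster (darker).
Net so far: 2 stops darker. Aperture: f/16 → f/11 → f/8.

f/8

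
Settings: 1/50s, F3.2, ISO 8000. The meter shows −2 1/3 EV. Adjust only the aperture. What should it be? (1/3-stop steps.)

Underexposed by 2 1/3 stops → need 2 1/3 stops brighter.
Aperture: f/3.2 → f/2.8 → f/2.5 → f/2.2 → f/2 → f/1.8 → f/1.6 → f/1.4.

f/1.4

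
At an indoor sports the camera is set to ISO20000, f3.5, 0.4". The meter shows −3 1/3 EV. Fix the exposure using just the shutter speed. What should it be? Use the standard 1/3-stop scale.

4 s

Underexposed by 3 1/3 stops → need 3 1/3 stops brighter.
Shutter speed: 0.4 → 0.5 → 0.6 → 0.8 → 1 → 1.3 → 1.6 → 2 → 2.5 → 3.2 → 4.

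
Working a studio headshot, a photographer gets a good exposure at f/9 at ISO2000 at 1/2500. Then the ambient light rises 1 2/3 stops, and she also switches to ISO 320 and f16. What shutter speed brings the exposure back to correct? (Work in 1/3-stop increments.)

Scene light: 1 2/3 stops brighter.
ISO: 2000 → 1600 → 1250 → 1000 → 800 → 640 → 500 → 400 → 320 — 2 2/3 stops dropped (darker).
Aperture: f/9 → f/10 → f/11 → f/13 → f/14 → f/16 — 1 2/3 stops narrower (darker).
Net so far: 2 2/3 stops darker. Shutter speed: 1/2500 → 1/2000 → 1/1600 → 1/1250 → 1/1000 → 1/800 → 1/640 → 1/500 → 1/400.

1/400s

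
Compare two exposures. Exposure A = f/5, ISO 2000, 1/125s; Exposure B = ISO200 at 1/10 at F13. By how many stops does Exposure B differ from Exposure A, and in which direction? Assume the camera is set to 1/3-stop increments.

2 1/3 stops darker

Aperture: f/5 → f/5.6 → f/6.3 → f/7.1 → f/8 → f/9 → f/10 → f/11 → f/13 — 2 2/3 stops smaller aperture (darker).
Shutter speed: 1/125 → 1/100 → 1/80 → 1/60 → 1/50 → 1/40 → 1/30 → 1/25 → 1/20 → 1/15 → 1/13 → 1/10 — 3 2/3 stops longer (brighter).
ISO: 2000 → 1600 → 1250 → 1000 → 800 → 640 → 500 → 400 → 320 → 250 → 200 — 3 1/3 stops lower (darker).
Net: −2 2/3 +3 2/3 −3 1/3 = −2 1/3 stops.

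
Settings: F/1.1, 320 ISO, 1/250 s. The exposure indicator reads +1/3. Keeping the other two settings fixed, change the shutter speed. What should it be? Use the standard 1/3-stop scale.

1/320s

Overexposed by 1/3 stop → need 1/3 stop darker.
Shutter speed: 1/250 → 1/320.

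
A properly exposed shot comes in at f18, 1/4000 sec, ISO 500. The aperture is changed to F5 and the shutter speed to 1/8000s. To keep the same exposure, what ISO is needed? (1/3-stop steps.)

ISO 80

Aperture: f/18 → f/16 → f/14 → f/13 → f/11 → f/10 → f/9 → f/8 → f/7.1 → f/6.3 → f/5.6 → f/5 — 3 2/3 stops larger aperture (brighter).
Shutter speed: 1/4000 → 1/5000 → 1/6400 → 1/8000 — 1 stop faster (darker).
Net change so far: 2 2/3 stops brighter. Offset with the ISO: 500 → 400 → 320 → 250 → 200 → 160 → 125 → 100 → 80.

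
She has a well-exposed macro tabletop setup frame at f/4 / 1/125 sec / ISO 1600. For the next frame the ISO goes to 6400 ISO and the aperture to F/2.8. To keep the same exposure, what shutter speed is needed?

1/1000s

ISO: 1600 → 3200 → 6400 — 2 stops higher (brighter).
Aperture: f/4 → f/2.8 — 1 stop opened up (brighter).
Net change so far: 3 stops brighter. Offset with the shutter speed: 1/125 → 1/250 → 1/500 → 1/1000.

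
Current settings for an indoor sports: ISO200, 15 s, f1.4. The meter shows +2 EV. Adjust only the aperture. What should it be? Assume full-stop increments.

f/2.8

Overexposed by 2 stops → need 2 stops darker.
Aperture: f/1.4 → f/2 → f/2.8.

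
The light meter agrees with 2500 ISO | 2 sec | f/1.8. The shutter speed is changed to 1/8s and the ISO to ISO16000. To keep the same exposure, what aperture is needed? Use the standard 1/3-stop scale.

Shutter speed: 2 → 1.6 → 1.3 → 1 → 0.8 → 0.6 → 0.5 → 0.4 → 0.3 → 1/4 → 1/5 → 1/6 → 1/8 — 4 stops faster (darker).
ISO: 2500 → 3200 → 4000 → 5000 → 6400 → 8000 → 10000 → 12800 → 16000 — 2 2/3 stops higher (brighter).
Net change so far: 1 1/3 stops darker. Offset with the aperture: f/1.8 → f/1.6 → f/1.4 → f/1.2 → f/1.1.

f/1.1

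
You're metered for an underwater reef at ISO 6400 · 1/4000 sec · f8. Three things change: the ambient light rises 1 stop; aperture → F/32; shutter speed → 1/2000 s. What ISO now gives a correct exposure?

ISO 25600

Scene light: 1 stop brighter.
Aperture: f/8 → f/11 → f/16 → f/22 → f/32 — 4 stops smaller aperture (darker).
Shutter speed: 1/4000 → 1/2000 — 1 stop slower (brighter).
Net so far: 2 stops darker. ISO: 6400 → 12800 → 25600.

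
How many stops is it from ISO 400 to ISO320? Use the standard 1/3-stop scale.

1/3 stop

400 → 320 — count the steps: 1 third-stops = 1/3 stop.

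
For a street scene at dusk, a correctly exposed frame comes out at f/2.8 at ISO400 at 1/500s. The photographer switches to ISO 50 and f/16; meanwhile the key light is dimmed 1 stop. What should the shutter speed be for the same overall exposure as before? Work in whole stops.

1 s

Scene light: 1 stop darker.
ISO: 400 → 200 → 100 → 50 — 3 stops dropped (darker).
Aperture: f/2.8 → f/4 → f/5.6 → f/8 → f/11 → f/16 — 5 stops narrower (darker).
Net so far: 9 stops darker. Shutter speed: 1/500 → 1/250 → 1/125 → 1/60 → 1/30 → 1/15 → 1/8 → 1/4 → 1/2 → 1.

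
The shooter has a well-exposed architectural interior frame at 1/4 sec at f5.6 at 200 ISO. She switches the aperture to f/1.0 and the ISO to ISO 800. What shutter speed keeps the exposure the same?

Aperture: f/5.6 → f/4 → f/2.8 → f/2 → f/1.4 → f/1.0 — 5 stops larger aperture (brighter).
ISO: 200 → 400 → 800 — 2 stops raised (brighter).
Net change so far: 7 stops brighter. Offset with the shutter speed: 1/4 → 1/8 → 1/15 → 1/30 → 1/60 → 1/125 → 1/250 → 1/500.

1/500s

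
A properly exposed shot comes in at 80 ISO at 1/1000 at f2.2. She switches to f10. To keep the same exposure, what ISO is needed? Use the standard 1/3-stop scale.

Aperture: f/2.2 → f/2.5 → f/2.8 → f/3.2 → f/3.5 → f/4 → f/4.5 → f/5 → f/5.6 → f/6.3 → f/7.1 → f/8 → f/9 → f/10 — 4 1/3 stops stopped down (darker).
Need 4 1/3 stops brighter from the ISO: 80 → 100 → 125 → 160 → 200 → 250 → 320 → 400 → 500 → 640 → 800 → 1000 → 1250 → 1600.

ISO 1600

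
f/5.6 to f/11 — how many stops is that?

f/5.6 → f/8 → f/11 — count the steps: 2 stops.

2 stops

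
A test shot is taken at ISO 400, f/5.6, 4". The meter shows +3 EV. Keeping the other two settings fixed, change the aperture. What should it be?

Overexposed by 3 stops → need 3 stops darker.
Aperture: f/5.6 → f/8 → f/11 → f/16.

f/16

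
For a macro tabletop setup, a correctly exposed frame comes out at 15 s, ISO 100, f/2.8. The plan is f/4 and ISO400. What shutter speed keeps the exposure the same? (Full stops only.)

8 s

Aperture: f/2.8 → f/4 — 1 stop narrower (darker).
ISO: 100 → 200 → 400 — 2 stops higher (brighter).
Net change so far: 1 stop brighter. Offset with the shutter speed: 15 → 8.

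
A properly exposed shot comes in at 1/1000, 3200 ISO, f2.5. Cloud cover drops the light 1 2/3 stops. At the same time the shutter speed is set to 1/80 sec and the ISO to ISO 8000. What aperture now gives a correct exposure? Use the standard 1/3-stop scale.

Scene light: 1 2/3 stops darker.
Shutter speed: 1/1000 → 1/800 → 1/640 → 1/500 → 1/400 → 1/320 → 1/250 → 1/200 → 1/160 → 1/125 → 1/100 → 1/80 — 3 2/3 stops longer (brighter).
ISO: 3200 → 4000 → 5000 → 6400 → 8000 — 1 1/3 stops higher (brighter).
Net so far: 3 1/3 stops brighter. Aperture: f/2.5 → f/2.8 → f/3.2 → f/3.5 → f/4 → f/4.5 → f/5 → f/5.6 → f/6.3 → f/7.1 → f/8.

f/8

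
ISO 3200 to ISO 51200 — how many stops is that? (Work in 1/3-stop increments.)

4 stops

3200 → 4000 → 5000 → 6400 → 8000 → 10000 → 12800 → 16000 → 20000 → 25600 → 32000 → 40000 → 51200 — count the steps: 12 third-stops = 4 stops.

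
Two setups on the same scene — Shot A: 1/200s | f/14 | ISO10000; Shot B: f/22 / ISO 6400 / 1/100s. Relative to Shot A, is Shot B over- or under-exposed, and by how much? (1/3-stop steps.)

Aperture: f/14 → f/16 → f/18 → f/20 → f/22 — 1 1/3 stops narrower (darker).
Shutter speed: 1/200 → 1/160 → 1/125 → 1/100 — 1 stop longer (brighter).
ISO: 10000 → 8000 → 6400 — 2/3 stop dropped (darker).
Net: −1 1/3 +1 −2/3 = −1 stop.

1 stop darker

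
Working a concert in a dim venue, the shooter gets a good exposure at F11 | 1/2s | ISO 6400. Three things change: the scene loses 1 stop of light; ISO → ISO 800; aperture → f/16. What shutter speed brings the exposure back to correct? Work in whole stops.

Scene light: 1 stop darker.
ISO: 6400 → 3200 → 1600 → 800 — 3 stops lower (darker).
Aperture: f/11 → f/16 — 1 stop narrower (darker).
Net so far: 5 stops darker. Shutter speed: 1/2 → 1 → 2 → 4 → 8 → 15.

15 s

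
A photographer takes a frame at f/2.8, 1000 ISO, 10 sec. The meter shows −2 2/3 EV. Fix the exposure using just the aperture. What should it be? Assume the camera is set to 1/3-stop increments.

Underexposed by 2 2/3 stops → need 2 2/3 stops brighter.
Aperture: f/2.8 → f/2.5 → f/2.2 → f/2 → f/1.8 → f/1.6 → f/1.4 → f/1.2 → f/1.1.

f/1.1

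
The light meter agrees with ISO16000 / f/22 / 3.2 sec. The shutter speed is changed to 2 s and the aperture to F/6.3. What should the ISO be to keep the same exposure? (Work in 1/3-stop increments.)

ISO 2000

Shutter speed: 3.2 → 2.5 → 2 — 2/3 stop faster (darker).
Aperture: f/22 → f/20 → f/18 → f/16 → f/14 → f/13 → f/11 → f/10 → f/9 → f/8 → f/7.1 → f/6.3 — 3 2/3 stops larger aperture (brighter).
Net change so far: 3 stops brighter. Offset with the ISO: 16000 → 12800 → 10000 → 8000 → 6400 → 5000 → 4000 → 3200 → 2500 → 2000.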